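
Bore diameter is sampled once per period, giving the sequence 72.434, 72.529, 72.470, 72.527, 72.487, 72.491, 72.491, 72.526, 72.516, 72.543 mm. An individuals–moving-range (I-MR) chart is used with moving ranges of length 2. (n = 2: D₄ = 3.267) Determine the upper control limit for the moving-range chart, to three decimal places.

Moving ranges: 0.095, 0.059, 0.057, 0.040, 0.004, 0.000, 0.035, 0.010, 0.027; M̄R̄ = 0.3270 / 9 = 0.0363
UCL_MR = D₄·M̄R̄ = 3.267 × 0.0363 = 0.1187

0.119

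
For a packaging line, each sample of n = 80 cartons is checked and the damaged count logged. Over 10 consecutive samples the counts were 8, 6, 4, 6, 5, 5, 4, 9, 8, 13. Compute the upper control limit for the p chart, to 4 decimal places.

0.1785

p̄ = Σdᵢ / (k·n) = 68 / (10 × 80) = 0.08500
UCL = p̄ + 3·√(p̄(1−p̄)/n) = 0.08500 + 3 × √(0.08500×0.91500/80) = 0.08500 + 3 × 0.03118 = 0.17854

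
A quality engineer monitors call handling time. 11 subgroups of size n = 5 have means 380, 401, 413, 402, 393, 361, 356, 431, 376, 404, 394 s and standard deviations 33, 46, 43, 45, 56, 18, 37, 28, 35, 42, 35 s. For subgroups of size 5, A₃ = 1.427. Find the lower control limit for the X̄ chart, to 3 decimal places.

X̄̄ = (380 + 401 + 413 + 402 + 393 + 361 + 356 + 431 + 376 + 404 + 394) / 11 = 391.9091
s̄ = (33 + 46 + 43 + 45 + 56 + 18 + 37 + 28 + 35 + 42 + 35) / 11 = 38.0000
LCL = X̄̄ − A₃·s̄ = 391.9091 − 1.427 × 38.0000 = 337.6831

337.683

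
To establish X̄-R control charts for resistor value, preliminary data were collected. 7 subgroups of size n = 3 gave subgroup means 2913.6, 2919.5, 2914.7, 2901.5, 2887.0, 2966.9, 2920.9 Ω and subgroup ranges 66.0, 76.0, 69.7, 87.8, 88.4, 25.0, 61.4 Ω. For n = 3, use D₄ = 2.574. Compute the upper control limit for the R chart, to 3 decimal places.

174.407

R̄ = (66.0 + 76.0 + 69.7 + 87.8 + 88.4 + 25.0 + 61.4) / 7 = 474.3000 / 7 = 67.7571
UCL_R = D₄·R̄ = 2.574 × 67.7571 = 174.4069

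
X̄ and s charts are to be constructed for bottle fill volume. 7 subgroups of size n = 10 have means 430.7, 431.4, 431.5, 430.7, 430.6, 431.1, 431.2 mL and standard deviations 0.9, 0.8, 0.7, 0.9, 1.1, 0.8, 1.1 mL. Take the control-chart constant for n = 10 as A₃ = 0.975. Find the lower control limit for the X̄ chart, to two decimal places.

X̄̄ = (430.7 + 431.4 + 431.5 + 430.7 + 430.6 + 431.1 + 431.2) / 7 = 431.0286
s̄ = (0.9 + 0.8 + 0.7 + 0.9 + 1.1 + 0.8 + 1.1) / 7 = 0.9000
LCL = X̄̄ − A₃·s̄ = 431.0286 − 0.975 × 0.9000 = 430.1511

430.15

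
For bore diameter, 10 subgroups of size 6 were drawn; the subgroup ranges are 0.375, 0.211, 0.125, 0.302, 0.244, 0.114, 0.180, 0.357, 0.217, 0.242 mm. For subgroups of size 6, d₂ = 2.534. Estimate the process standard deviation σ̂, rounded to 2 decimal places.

0.09

R̄ = (0.375 + 0.211 + 0.125 + 0.302 + 0.244 + 0.114 + 0.180 + 0.357 + 0.217 + 0.242) / 10 = 0.2367
σ̂ = R̄ / d₂ = 0.2367 / 2.534 = 0.0934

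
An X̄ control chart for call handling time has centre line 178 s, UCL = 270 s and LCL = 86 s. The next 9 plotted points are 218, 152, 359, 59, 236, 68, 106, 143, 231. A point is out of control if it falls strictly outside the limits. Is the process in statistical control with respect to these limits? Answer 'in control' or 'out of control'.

out of control

Compare each point to [86, 270]: sample 3 = 359 > UCL; sample 4 = 59 < LCL; sample 6 = 68 < LCL.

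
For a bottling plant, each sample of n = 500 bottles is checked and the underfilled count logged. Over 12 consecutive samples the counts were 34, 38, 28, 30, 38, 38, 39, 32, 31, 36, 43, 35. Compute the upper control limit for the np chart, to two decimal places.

52.32

p̄ = Σdᵢ / (k·n) = 422 / (12 × 500) = 0.07033
UCL = np̄ + 3·√(np̄(1−p̄)) = 35.1667 + 3 × √(35.1667×0.92967) = 35.1667 + 3 × 5.7178 = 52.3201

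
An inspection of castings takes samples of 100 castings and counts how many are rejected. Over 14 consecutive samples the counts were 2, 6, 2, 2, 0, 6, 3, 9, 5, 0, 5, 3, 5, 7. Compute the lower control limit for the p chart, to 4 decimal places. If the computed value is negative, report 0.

p̄ = Σdᵢ / (k·n) = 55 / (14 × 100) = 0.03929
LCL = p̄ − 3·√(p̄(1−p̄)/n) = 0.03929 − 3 × 0.01943 = -0.01900 → 0 (negative, so LCL = 0)

0.0000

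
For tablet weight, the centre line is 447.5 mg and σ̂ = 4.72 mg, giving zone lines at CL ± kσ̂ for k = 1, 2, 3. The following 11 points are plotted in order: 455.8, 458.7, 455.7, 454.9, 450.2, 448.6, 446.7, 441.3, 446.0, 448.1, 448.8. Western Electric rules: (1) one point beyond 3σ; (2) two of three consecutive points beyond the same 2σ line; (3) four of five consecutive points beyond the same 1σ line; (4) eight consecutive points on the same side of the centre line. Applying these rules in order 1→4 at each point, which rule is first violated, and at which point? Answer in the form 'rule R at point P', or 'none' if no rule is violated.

rule 3 at point 4

Zone of each point (C = within 1σ̂, B = 1σ̂–2σ̂, A = 2σ̂–3σ̂, * = beyond 3σ̂; sign = side of CL): 1:+B, 2:+A, 3:+B, 4:+B, 5:+C, 6:+C, 7:-C, 8:-B, 9:-C, 10:+C, 11:+C
Rule 3 (four of five consecutive points beyond the same 1σ limit) is satisfied at point 4.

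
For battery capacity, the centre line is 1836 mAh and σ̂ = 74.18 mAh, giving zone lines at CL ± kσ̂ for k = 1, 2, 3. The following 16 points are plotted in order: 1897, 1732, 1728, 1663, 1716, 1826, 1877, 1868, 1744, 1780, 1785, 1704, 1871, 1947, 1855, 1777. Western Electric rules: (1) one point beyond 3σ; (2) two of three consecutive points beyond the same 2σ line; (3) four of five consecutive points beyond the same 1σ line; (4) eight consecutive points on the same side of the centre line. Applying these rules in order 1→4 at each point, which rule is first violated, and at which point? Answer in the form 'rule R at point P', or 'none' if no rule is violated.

rule 3 at point 5

Zone of each point (C = within 1σ̂, B = 1σ̂–2σ̂, A = 2σ̂–3σ̂, * = beyond 3σ̂; sign = side of CL): 1:+C, 2:-B, 3:-B, 4:-A, 5:-B, 6:-C, 7:+C, 8:+C, 9:-B, 10:-C, 11:-C, 12:-B, 13:+C, 14:+B, 15:+C, 16:-C
Rule 3 (four of five consecutive points beyond the same 1σ limit) is satisfied at point 5.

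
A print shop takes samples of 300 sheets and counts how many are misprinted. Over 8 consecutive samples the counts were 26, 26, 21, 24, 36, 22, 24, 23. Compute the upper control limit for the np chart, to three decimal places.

39.676

p̄ = Σdᵢ / (k·n) = 202 / (8 × 300) = 0.08417
UCL = np̄ + 3·√(np̄(1−p̄)) = 25.2500 + 3 × √(25.2500×0.91583) = 25.2500 + 3 × 4.8088 = 39.6765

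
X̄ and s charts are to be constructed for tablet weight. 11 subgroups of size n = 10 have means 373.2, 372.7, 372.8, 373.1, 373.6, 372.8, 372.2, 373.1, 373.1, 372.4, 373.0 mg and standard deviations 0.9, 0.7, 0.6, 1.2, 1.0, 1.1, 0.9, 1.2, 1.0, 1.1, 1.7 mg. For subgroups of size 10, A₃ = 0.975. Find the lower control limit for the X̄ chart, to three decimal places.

371.899

X̄̄ = (373.2 + 372.7 + 372.8 + 373.1 + 373.6 + 372.8 + 372.2 + 373.1 + 373.1 + 372.4 + 373.0) / 11 = 372.9091
s̄ = (0.9 + 0.7 + 0.6 + 1.2 + 1.0 + 1.1 + 0.9 + 1.2 + 1.0 + 1.1 + 1.7) / 11 = 1.0364
LCL = X̄̄ − A₃·s̄ = 372.9091 − 0.975 × 1.0364 = 371.8986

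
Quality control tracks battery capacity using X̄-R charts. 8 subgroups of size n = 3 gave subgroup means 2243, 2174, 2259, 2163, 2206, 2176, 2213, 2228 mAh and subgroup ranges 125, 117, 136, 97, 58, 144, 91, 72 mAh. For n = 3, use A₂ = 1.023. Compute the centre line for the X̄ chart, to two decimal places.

X̄̄ = (2243 + 2174 + 2259 + 2163 + 2206 + 2176 + 2213 + 2228) / 8 = 17662.0000 / 8 = 2207.7500
CL = X̄̄ = 2207.7500

2207.75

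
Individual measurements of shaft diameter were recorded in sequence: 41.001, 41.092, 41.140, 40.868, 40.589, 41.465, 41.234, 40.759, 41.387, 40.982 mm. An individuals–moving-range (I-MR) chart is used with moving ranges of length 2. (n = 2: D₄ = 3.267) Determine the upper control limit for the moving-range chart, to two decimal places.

1.20

Moving ranges: 0.091, 0.048, 0.272, 0.279, 0.876, 0.231, 0.475, 0.628, 0.405; M̄R̄ = 3.3050 / 9 = 0.3672
UCL_MR = D₄·M̄R̄ = 3.267 × 0.3672 = 1.1997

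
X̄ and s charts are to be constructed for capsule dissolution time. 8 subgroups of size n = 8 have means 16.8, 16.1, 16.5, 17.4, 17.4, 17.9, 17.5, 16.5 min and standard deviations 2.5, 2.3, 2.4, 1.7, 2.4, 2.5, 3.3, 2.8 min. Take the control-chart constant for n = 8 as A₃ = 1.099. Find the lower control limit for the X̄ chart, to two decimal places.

14.28

X̄̄ = (16.8 + 16.1 + 16.5 + 17.4 + 17.4 + 17.9 + 17.5 + 16.5) / 8 = 17.0125
s̄ = (2.5 + 2.3 + 2.4 + 1.7 + 2.4 + 2.5 + 3.3 + 2.8) / 8 = 2.4875
LCL = X̄̄ − A₃·s̄ = 17.0125 − 1.099 × 2.4875 = 14.2787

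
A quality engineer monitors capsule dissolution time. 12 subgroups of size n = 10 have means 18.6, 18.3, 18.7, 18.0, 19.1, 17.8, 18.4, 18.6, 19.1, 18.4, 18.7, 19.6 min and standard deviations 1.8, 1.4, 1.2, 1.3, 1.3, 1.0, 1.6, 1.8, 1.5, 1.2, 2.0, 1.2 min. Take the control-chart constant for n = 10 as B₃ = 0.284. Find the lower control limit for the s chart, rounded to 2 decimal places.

0.41

s̄ = (1.8 + 1.4 + 1.2 + 1.3 + 1.3 + 1.0 + 1.6 + 1.8 + 1.5 + 1.2 + 2.0 + 1.2) / 12 = 1.4417
LCL_s = B₃·s̄ = 0.284 × 1.4417 = 0.4094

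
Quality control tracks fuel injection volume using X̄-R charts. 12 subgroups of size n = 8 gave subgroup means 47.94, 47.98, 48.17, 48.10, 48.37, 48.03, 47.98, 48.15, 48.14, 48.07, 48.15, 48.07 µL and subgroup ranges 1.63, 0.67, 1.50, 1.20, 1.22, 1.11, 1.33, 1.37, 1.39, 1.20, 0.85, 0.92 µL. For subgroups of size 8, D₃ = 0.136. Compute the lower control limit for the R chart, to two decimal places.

0.16

R̄ = (1.63 + 0.67 + 1.50 + 1.20 + 1.22 + 1.11 + 1.33 + 1.37 + 1.39 + 1.20 + 0.85 + 0.92) / 12 = 14.3900 / 12 = 1.1992
LCL_R = D₃·R̄ = 0.136 × 1.1992 = 0.1631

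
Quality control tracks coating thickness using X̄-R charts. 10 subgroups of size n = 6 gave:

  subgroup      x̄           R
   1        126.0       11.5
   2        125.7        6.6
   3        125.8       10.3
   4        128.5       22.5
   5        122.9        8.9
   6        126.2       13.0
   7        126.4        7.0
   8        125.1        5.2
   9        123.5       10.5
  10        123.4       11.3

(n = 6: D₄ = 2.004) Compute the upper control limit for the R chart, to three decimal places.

R̄ = (11.5 + 6.6 + 10.3 + 22.5 + 8.9 + 13.0 + 7.0 + 5.2 + 10.5 + 11.3) / 10 = 106.8000 / 10 = 10.6800
UCL_R = D₄·R̄ = 2.004 × 10.6800 = 21.4027

21.403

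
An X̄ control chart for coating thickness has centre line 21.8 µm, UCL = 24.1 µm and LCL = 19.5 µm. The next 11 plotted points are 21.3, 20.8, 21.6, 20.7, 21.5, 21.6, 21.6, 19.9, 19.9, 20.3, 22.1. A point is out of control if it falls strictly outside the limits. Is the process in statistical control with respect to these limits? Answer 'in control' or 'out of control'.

All 11 points lie within [19.5, 24.1].

in control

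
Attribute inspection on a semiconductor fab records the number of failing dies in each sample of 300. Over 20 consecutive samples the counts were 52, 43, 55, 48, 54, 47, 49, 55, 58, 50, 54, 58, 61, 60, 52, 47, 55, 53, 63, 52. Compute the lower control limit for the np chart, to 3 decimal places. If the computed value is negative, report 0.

p̄ = Σdᵢ / (k·n) = 1066 / (20 × 300) = 0.17767
LCL = np̄ − 3·√(np̄(1−p̄)) = 53.3000 − 3 × 6.6205 = 33.4386

33.439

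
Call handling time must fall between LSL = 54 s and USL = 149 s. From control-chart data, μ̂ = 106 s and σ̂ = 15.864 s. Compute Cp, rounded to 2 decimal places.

Cp = (USL − LSL) / (6σ̂) = (149 − 54) / (6 × 15.864) = 95.0000 / 95.1840 = 0.9981

1.00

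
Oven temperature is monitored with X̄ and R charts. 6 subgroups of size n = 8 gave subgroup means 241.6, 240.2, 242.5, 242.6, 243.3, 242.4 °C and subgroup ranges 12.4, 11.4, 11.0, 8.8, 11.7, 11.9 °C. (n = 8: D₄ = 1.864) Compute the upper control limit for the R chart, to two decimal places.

20.88

R̄ = (12.4 + 11.4 + 11.0 + 8.8 + 11.7 + 11.9) / 6 = 67.2000 / 6 = 11.2000
UCL_R = D₄·R̄ = 1.864 × 11.2000 = 20.8768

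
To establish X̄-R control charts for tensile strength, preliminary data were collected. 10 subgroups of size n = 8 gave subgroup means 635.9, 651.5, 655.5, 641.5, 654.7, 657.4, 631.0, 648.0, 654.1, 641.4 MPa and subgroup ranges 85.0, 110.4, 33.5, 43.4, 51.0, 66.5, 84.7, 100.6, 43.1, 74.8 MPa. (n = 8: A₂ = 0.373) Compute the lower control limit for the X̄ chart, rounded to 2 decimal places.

621.25

X̄̄ = (635.9 + 651.5 + 655.5 + 641.5 + 654.7 + 657.4 + 631.0 + 648.0 + 654.1 + 641.4) / 10 = 6471.0000 / 10 = 647.1000
R̄ = (85.0 + 110.4 + 33.5 + 43.4 + 51.0 + 66.5 + 84.7 + 100.6 + 43.1 + 74.8) / 10 = 693.0000 / 10 = 69.3000
LCL = X̄̄ − A₂·R̄ = 647.1000 − 0.373 × 69.3000 = 621.2511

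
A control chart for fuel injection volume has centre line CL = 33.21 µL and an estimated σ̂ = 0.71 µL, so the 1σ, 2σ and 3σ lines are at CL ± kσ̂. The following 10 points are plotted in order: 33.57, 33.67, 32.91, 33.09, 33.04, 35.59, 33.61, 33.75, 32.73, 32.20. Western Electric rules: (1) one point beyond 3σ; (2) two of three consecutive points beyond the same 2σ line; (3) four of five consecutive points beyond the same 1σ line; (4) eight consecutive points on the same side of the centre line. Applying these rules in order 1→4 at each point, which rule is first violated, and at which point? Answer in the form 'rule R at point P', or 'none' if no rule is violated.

Zone of each point (C = within 1σ̂, B = 1σ̂–2σ̂, A = 2σ̂–3σ̂, * = beyond 3σ̂; sign = side of CL): 1:+C, 2:+C, 3:-C, 4:-C, 5:-C, 6:+*, 7:+C, 8:+C, 9:-C, 10:-B
Rule 1 (one point beyond the 3σ limits) is satisfied at point 6.

rule 1 at point 6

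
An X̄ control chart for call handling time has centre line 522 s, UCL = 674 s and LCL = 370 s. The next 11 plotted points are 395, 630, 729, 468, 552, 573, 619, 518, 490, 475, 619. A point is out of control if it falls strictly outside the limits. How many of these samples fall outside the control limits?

1

Compare each point to [370, 674]: sample 3 = 729 > UCL.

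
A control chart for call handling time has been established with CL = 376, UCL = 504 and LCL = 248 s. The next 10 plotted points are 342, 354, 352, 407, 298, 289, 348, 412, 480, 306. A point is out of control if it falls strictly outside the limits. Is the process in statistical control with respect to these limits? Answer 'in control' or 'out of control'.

in control

All 10 points lie within [248, 504].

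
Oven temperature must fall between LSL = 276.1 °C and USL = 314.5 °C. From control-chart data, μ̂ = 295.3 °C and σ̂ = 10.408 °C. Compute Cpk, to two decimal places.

Cpu = (USL − μ̂) / (3σ̂) = (314.5 − 295.3) / (3 × 10.408) = 0.6149; Cpl = (μ̂ − LSL) / (3σ̂) = (295.3 − 276.1) / (3 × 10.408) = 0.6149; Cpk = min(Cpu, Cpl) = 0.6149

0.61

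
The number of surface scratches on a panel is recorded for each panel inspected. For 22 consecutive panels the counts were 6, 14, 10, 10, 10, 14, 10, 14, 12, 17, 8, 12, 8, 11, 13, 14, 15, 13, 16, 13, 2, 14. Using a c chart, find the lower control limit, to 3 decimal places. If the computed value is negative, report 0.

1.403

c̄ = (6 + 14 + 10 + 10 + 10 + 14 + 10 + 14 + 12 + 17 + 8 + 12 + 8 + 11 + 13 + 14 + 15 + 13 + 16 + 13 + 2 + 14) / 22 = 256 / 22 = 11.6364
LCL = c̄ − 3√c̄ = 11.6364 − 3 × 3.4112 = 1.4027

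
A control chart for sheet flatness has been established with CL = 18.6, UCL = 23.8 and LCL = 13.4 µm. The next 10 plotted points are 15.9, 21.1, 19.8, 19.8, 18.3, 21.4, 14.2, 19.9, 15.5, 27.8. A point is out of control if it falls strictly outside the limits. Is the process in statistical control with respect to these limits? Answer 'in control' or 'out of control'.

Compare each point to [13.4, 23.8]: sample 10 = 27.8 > UCL.

out of control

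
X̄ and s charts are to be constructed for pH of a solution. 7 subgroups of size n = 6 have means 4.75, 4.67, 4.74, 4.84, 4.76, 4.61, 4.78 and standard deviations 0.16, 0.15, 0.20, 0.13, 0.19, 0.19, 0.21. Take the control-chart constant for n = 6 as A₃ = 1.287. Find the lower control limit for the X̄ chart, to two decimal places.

4.51

X̄̄ = (4.75 + 4.67 + 4.74 + 4.84 + 4.76 + 4.61 + 4.78) / 7 = 4.7357
s̄ = (0.16 + 0.15 + 0.20 + 0.13 + 0.19 + 0.19 + 0.21) / 7 = 0.1757
LCL = X̄̄ − A₃·s̄ = 4.7357 − 1.287 × 0.1757 = 4.5096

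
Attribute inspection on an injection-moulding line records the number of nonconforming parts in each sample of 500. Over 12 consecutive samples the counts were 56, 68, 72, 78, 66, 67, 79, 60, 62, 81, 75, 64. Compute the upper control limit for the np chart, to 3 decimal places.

p̄ = Σdᵢ / (k·n) = 828 / (12 × 500) = 0.13800
UCL = np̄ + 3·√(np̄(1−p̄)) = 69.0000 + 3 × √(69.0000×0.86200) = 69.0000 + 3 × 7.7122 = 92.1366

92.137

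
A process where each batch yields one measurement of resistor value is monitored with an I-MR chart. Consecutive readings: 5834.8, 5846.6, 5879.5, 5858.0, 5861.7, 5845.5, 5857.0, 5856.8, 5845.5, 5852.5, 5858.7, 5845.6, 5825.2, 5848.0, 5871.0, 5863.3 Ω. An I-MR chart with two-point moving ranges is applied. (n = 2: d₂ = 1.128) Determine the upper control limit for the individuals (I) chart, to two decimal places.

5890.22

X̄ = (5834.8 + 5846.6 + 5879.5 + 5858.0 + 5861.7 + 5845.5 + 5857.0 + 5856.8 + 5845.5 + 5852.5 + 5858.7 + 5845.6 + 5825.2 + 5848.0 + 5871.0 + 5863.3) / 16 = 5853.1062
Moving ranges: 11.8, 32.9, 21.5, 3.7, 16.2, 11.5, 0.2, 11.3, 7.0, 6.2, 13.1, 20.4, 22.8, 23.0, 7.7; M̄R̄ = 209.3000 / 15 = 13.9533
UCL = X̄ + 3·M̄R̄/d₂ = 5853.1062 + 3 × 13.9533 / 1.128 = 5890.2162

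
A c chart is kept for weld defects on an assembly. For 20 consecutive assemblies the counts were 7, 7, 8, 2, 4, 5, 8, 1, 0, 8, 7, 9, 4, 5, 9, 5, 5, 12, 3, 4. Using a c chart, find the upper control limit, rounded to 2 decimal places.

12.78

c̄ = (7 + 7 + 8 + 2 + 4 + 5 + 8 + 1 + 0 + 8 + 7 + 9 + 4 + 5 + 9 + 5 + 5 + 12 + 3 + 4) / 20 = 113 / 20 = 5.6500
UCL = c̄ + 3√c̄ = 5.6500 + 3 × √5.6500 = 5.6500 + 3 × 2.3770 = 12.7809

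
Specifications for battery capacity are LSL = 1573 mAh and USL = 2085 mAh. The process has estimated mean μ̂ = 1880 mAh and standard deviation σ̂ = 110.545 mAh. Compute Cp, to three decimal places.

Cp = (USL − LSL) / (6σ̂) = (2085 − 1573) / (6 × 110.545) = 512.0000 / 663.2700 = 0.7719

0.772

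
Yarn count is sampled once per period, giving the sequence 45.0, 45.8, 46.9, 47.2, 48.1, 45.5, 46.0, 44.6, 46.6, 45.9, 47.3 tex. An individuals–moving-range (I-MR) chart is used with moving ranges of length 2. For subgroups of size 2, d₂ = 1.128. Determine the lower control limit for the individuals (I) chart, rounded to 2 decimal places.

43.15

X̄ = (45.0 + 45.8 + 46.9 + 47.2 + 48.1 + 45.5 + 46.0 + 44.6 + 46.6 + 45.9 + 47.3) / 11 = 46.2636
Moving ranges: 0.8, 1.1, 0.3, 0.9, 2.6, 0.5, 1.4, 2.0, 0.7, 1.4; M̄R̄ = 11.7000 / 10 = 1.1700
LCL = X̄ − 3·M̄R̄/d₂ = 46.2636 − 3 × 1.1700 / 1.128 = 43.1519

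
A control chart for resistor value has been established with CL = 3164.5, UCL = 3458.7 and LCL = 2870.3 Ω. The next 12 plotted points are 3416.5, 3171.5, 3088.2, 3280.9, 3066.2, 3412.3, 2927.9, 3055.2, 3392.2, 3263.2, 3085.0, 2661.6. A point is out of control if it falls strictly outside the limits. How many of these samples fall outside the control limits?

1

Compare each point to [2870.3, 3458.7]: sample 12 = 2661.6 < LCL.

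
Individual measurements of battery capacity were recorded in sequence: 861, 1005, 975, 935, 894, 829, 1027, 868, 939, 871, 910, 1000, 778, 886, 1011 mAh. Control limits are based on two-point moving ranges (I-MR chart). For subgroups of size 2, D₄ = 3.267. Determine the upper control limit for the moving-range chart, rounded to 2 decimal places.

Moving ranges: 144, 30, 40, 41, 65, 198, 159, 71, 68, 39, 90, 222, 108, 125; M̄R̄ = 1400.0000 / 14 = 100.0000
UCL_MR = D₄·M̄R̄ = 3.267 × 100.0000 = 326.7000

326.70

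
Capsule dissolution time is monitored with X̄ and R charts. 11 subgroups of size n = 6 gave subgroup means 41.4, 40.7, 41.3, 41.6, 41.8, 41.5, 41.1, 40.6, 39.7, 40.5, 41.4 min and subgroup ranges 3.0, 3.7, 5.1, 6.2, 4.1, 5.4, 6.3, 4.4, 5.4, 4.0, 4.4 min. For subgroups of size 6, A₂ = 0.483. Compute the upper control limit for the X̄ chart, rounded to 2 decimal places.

43.34

X̄̄ = (41.4 + 40.7 + 41.3 + 41.6 + 41.8 + 41.5 + 41.1 + 40.6 + 39.7 + 40.5 + 41.4) / 11 = 451.6000 / 11 = 41.0545
R̄ = (3.0 + 3.7 + 5.1 + 6.2 + 4.1 + 5.4 + 6.3 + 4.4 + 5.4 + 4.0 + 4.4) / 11 = 52.0000 / 11 = 4.7273
UCL = X̄̄ + A₂·R̄ = 41.0545 + 0.483 × 4.7273 = 43.3378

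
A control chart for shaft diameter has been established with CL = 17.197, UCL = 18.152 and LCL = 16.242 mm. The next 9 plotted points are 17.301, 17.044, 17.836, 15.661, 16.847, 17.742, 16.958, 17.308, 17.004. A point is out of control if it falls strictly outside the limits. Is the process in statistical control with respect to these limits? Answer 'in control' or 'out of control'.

out of control

Compare each point to [16.242, 18.152]: sample 4 = 15.661 < LCL.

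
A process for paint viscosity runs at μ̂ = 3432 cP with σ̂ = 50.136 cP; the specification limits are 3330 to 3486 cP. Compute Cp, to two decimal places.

Cp = (USL − LSL) / (6σ̂) = (3486 − 3330) / (6 × 50.136) = 156.0000 / 300.8160 = 0.5186

0.52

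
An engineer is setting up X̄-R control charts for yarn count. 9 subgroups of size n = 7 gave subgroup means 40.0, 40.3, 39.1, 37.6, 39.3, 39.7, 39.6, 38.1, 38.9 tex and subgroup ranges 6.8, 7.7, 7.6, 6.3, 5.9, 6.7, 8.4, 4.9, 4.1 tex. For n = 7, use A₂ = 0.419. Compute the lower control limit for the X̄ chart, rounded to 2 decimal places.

36.46

X̄̄ = (40.0 + 40.3 + 39.1 + 37.6 + 39.3 + 39.7 + 39.6 + 38.1 + 38.9) / 9 = 352.6000 / 9 = 39.1778
R̄ = (6.8 + 7.7 + 7.6 + 6.3 + 5.9 + 6.7 + 8.4 + 4.9 + 4.1) / 9 = 58.4000 / 9 = 6.4889
LCL = X̄̄ − A₂·R̄ = 39.1778 − 0.419 × 6.4889 = 36.4589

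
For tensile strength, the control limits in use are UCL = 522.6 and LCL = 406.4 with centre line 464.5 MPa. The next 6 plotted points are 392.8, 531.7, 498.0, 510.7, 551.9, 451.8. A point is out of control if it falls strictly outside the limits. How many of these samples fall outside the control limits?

Compare each point to [406.4, 522.6]: sample 1 = 392.8 < LCL; sample 2 = 531.7 > UCL; sample 5 = 551.9 > UCL.

3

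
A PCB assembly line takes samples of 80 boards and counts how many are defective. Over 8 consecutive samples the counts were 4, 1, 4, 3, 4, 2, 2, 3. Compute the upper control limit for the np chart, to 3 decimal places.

p̄ = Σdᵢ / (k·n) = 23 / (8 × 80) = 0.03594
UCL = np̄ + 3·√(np̄(1−p̄)) = 2.8750 + 3 × √(2.8750×0.96406) = 2.8750 + 3 × 1.6648 = 7.8695

7.870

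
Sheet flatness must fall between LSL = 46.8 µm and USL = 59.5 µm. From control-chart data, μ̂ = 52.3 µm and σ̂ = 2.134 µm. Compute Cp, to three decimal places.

0.992

Cp = (USL − LSL) / (6σ̂) = (59.5 − 46.8) / (6 × 2.134) = 12.7000 / 12.8040 = 0.9919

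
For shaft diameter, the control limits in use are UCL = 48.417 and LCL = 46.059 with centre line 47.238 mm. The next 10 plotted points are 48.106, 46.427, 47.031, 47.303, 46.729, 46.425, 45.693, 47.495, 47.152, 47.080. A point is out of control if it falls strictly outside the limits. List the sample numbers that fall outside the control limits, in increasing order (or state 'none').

7

Compare each point to [46.059, 48.417]: sample 7 = 45.693 < LCL.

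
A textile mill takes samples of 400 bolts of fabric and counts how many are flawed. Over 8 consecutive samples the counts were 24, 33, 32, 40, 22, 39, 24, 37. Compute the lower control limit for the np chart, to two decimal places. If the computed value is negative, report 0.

15.24

p̄ = Σdᵢ / (k·n) = 251 / (8 × 400) = 0.07844
LCL = np̄ − 3·√(np̄(1−p̄)) = 31.3750 − 3 × 5.3772 = 15.2435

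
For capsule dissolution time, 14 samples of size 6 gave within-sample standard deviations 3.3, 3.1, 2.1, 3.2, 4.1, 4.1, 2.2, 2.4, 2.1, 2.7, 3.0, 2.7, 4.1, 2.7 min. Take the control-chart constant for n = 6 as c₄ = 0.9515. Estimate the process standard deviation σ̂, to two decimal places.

3.14

s̄ = (3.3 + 3.1 + 2.1 + 3.2 + 4.1 + 4.1 + 2.2 + 2.4 + 2.1 + 2.7 + 3.0 + 2.7 + 4.1 + 2.7) / 14 = 2.9857
σ̂ = s̄ / c₄ = 2.9857 / 0.9515 = 3.1379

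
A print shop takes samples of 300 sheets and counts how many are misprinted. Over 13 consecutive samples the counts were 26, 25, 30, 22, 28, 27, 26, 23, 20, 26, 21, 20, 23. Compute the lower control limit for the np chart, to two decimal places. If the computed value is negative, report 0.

10.19

p̄ = Σdᵢ / (k·n) = 317 / (13 × 300) = 0.08128
LCL = np̄ − 3·√(np̄(1−p̄)) = 24.3846 − 3 × 4.7331 = 10.1852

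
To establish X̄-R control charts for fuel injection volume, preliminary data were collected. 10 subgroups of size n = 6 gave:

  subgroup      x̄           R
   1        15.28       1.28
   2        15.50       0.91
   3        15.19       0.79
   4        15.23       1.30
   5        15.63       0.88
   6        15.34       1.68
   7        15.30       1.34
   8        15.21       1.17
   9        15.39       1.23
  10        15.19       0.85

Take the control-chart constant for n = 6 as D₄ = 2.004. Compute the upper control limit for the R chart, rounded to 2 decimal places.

R̄ = (1.28 + 0.91 + 0.79 + 1.30 + 0.88 + 1.68 + 1.34 + 1.17 + 1.23 + 0.85) / 10 = 11.4300 / 10 = 1.1430
UCL_R = D₄·R̄ = 2.004 × 1.1430 = 2.2906

2.29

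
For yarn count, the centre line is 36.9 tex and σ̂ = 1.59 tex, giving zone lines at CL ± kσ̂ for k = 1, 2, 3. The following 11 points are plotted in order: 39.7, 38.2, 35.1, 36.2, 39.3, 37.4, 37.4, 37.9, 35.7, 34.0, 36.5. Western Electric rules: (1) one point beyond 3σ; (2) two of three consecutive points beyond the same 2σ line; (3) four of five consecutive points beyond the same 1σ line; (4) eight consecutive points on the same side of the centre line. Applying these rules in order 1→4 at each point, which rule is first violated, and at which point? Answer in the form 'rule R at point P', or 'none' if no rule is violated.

Zone of each point (C = within 1σ̂, B = 1σ̂–2σ̂, A = 2σ̂–3σ̂, * = beyond 3σ̂; sign = side of CL): 1:+B, 2:+C, 3:-B, 4:-C, 5:+B, 6:+C, 7:+C, 8:+C, 9:-C, 10:-B, 11:-C
No rule fires across all 11 points.

none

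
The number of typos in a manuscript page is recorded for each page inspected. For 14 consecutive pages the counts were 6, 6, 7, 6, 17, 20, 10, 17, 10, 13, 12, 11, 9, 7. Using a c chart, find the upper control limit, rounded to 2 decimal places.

20.64

c̄ = (6 + 6 + 7 + 6 + 17 + 20 + 10 + 17 + 10 + 13 + 12 + 11 + 9 + 7) / 14 = 151 / 14 = 10.7857
UCL = c̄ + 3√c̄ = 10.7857 + 3 × √10.7857 = 10.7857 + 3 × 3.2842 = 20.6382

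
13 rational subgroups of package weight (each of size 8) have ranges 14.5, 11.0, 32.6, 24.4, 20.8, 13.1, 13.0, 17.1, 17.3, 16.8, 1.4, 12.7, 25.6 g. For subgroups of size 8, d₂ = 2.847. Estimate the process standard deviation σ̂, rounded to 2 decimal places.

R̄ = (14.5 + 11.0 + 32.6 + 24.4 + 20.8 + 13.1 + 13.0 + 17.1 + 17.3 + 16.8 + 1.4 + 12.7 + 25.6) / 13 = 16.9462
σ̂ = R̄ / d₂ = 16.9462 / 2.847 = 5.9523

5.95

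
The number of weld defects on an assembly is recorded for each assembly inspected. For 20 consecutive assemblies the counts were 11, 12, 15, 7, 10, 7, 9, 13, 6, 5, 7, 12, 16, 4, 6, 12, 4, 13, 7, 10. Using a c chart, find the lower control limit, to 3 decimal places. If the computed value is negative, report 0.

c̄ = (11 + 12 + 15 + 7 + 10 + 7 + 9 + 13 + 6 + 5 + 7 + 12 + 16 + 4 + 6 + 12 + 4 + 13 + 7 + 10) / 20 = 186 / 20 = 9.3000
LCL = c̄ − 3√c̄ = 9.3000 − 3 × 3.0496 = 0.1512

0.151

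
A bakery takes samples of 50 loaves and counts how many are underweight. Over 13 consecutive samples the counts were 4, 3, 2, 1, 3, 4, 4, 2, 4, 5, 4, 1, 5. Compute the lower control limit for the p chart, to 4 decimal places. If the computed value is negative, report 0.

p̄ = Σdᵢ / (k·n) = 42 / (13 × 50) = 0.06462
LCL = p̄ − 3·√(p̄(1−p̄)/n) = 0.06462 − 3 × 0.03477 = -0.03969 → 0 (negative, so LCL = 0)

0.0000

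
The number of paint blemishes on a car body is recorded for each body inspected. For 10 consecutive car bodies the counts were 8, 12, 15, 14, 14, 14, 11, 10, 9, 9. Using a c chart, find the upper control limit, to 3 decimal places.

c̄ = (8 + 12 + 15 + 14 + 14 + 14 + 11 + 10 + 9 + 9) / 10 = 116 / 10 = 11.6000
UCL = c̄ + 3√c̄ = 11.6000 + 3 × √11.6000 = 11.6000 + 3 × 3.4059 = 21.8176

21.818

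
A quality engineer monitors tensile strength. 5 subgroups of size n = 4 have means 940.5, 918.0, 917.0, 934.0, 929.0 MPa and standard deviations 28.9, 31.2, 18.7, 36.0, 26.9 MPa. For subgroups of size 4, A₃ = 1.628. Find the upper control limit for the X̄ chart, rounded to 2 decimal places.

X̄̄ = (940.5 + 918.0 + 917.0 + 934.0 + 929.0) / 5 = 927.7000
s̄ = (28.9 + 31.2 + 18.7 + 36.0 + 26.9) / 5 = 28.3400
UCL = X̄̄ + A₃·s̄ = 927.7000 + 1.628 × 28.3400 = 973.8375

973.84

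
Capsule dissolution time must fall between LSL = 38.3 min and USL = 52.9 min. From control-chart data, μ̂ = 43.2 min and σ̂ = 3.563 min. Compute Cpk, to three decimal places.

Cpu = (USL − μ̂) / (3σ̂) = (52.9 − 43.2) / (3 × 3.563) = 0.9075; Cpl = (μ̂ − LSL) / (3σ̂) = (43.2 − 38.3) / (3 × 3.563) = 0.4584; Cpk = min(Cpu, Cpl) = 0.4584

0.458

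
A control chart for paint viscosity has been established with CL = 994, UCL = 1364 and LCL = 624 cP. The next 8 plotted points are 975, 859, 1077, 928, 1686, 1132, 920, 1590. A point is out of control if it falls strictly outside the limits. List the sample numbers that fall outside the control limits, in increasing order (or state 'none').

5, 8

Compare each point to [624, 1364]: sample 5 = 1686 > UCL; sample 8 = 1590 > UCL.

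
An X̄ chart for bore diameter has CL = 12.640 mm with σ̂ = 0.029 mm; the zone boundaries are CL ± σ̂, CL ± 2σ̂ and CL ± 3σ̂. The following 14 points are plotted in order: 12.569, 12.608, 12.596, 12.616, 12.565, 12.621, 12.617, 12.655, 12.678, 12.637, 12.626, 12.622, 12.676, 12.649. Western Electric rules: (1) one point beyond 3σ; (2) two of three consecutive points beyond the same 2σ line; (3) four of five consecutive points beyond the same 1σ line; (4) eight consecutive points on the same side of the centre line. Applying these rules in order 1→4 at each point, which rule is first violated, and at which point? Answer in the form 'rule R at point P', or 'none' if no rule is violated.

Zone of each point (C = within 1σ̂, B = 1σ̂–2σ̂, A = 2σ̂–3σ̂, * = beyond 3σ̂; sign = side of CL): 1:-A, 2:-B, 3:-B, 4:-C, 5:-A, 6:-C, 7:-C, 8:+C, 9:+B, 10:-C, 11:-C, 12:-C, 13:+B, 14:+C
Rule 3 (four of five consecutive points beyond the same 1σ limit) is satisfied at point 5.

rule 3 at point 5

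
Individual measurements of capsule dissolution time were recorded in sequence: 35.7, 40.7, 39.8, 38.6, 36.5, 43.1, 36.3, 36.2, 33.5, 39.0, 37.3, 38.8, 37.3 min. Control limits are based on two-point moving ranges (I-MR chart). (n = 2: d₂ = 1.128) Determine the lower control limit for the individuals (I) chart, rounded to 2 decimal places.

X̄ = (35.7 + 40.7 + 39.8 + 38.6 + 36.5 + 43.1 + 36.3 + 36.2 + 33.5 + 39.0 + 37.3 + 38.8 + 37.3) / 13 = 37.9077
Moving ranges: 5.0, 0.9, 1.2, 2.1, 6.6, 6.8, 0.1, 2.7, 5.5, 1.7, 1.5, 1.5; M̄R̄ = 35.6000 / 12 = 2.9667
LCL = X̄ − 3·M̄R̄/d₂ = 37.9077 − 3 × 2.9667 / 1.128 = 30.0176

30.02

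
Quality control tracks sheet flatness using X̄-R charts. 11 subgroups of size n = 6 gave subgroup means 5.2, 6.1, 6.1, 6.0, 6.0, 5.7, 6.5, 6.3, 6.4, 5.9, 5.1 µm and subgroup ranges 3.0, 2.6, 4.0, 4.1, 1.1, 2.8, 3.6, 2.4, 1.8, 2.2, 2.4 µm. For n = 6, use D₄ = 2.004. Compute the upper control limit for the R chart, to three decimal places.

5.465

R̄ = (3.0 + 2.6 + 4.0 + 4.1 + 1.1 + 2.8 + 3.6 + 2.4 + 1.8 + 2.2 + 2.4) / 11 = 30.0000 / 11 = 2.7273
UCL_R = D₄·R̄ = 2.004 × 2.7273 = 5.4655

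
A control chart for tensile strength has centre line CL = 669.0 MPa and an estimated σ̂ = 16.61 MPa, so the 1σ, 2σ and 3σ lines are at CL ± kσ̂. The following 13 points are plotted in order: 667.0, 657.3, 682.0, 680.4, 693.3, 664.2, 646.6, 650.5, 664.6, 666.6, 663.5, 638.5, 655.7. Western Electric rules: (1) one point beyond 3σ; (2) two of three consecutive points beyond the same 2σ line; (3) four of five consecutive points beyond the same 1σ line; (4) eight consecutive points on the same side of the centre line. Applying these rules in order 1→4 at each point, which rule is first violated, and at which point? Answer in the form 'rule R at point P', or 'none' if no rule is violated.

rule 4 at point 13

Zone of each point (C = within 1σ̂, B = 1σ̂–2σ̂, A = 2σ̂–3σ̂, * = beyond 3σ̂; sign = side of CL): 1:-C, 2:-C, 3:+C, 4:+C, 5:+B, 6:-C, 7:-B, 8:-B, 9:-C, 10:-C, 11:-C, 12:-B, 13:-C
Rule 4 (eight consecutive points on the same side of the centre line) is satisfied at point 13.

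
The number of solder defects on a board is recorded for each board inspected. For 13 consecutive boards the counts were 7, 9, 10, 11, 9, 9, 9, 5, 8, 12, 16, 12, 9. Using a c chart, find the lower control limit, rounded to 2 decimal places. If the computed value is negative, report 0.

c̄ = (7 + 9 + 10 + 11 + 9 + 9 + 9 + 5 + 8 + 12 + 16 + 12 + 9) / 13 = 126 / 13 = 9.6923
LCL = c̄ − 3√c̄ = 9.6923 − 3 × 3.1132 = 0.3526

0.35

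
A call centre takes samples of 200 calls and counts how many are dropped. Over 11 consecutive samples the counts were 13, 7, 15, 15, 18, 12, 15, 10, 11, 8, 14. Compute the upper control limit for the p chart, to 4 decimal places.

p̄ = Σdᵢ / (k·n) = 138 / (11 × 200) = 0.06273
UCL = p̄ + 3·√(p̄(1−p̄)/n) = 0.06273 + 3 × √(0.06273×0.93727/200) = 0.06273 + 3 × 0.01715 = 0.11416

0.1142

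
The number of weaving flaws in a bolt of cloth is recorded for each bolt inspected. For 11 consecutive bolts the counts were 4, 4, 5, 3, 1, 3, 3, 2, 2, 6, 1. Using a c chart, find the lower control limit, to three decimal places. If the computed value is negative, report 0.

0.000

c̄ = (4 + 4 + 5 + 3 + 1 + 3 + 3 + 2 + 2 + 6 + 1) / 11 = 34 / 11 = 3.0909
LCL = c̄ − 3√c̄ = 3.0909 − 3 × 1.7581 = -2.1834 → 0 (cannot be negative)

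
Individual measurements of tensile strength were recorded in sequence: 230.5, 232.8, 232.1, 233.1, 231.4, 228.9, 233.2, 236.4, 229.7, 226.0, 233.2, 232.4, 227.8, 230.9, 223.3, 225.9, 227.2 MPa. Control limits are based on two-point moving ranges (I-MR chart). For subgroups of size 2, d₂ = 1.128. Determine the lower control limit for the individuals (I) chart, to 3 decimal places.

X̄ = (230.5 + 232.8 + 232.1 + 233.1 + 231.4 + 228.9 + 233.2 + 236.4 + 229.7 + 226.0 + 233.2 + 232.4 + 227.8 + 230.9 + 223.3 + 225.9 + 227.2) / 17 = 230.2824
Moving ranges: 2.3, 0.7, 1.0, 1.7, 2.5, 4.3, 3.2, 6.7, 3.7, 7.2, 0.8, 4.6, 3.1, 7.6, 2.6, 1.3; M̄R̄ = 53.3000 / 16 = 3.3312
LCL = X̄ − 3·M̄R̄/d₂ = 230.2824 − 3 × 3.3312 / 1.128 = 221.4226

221.423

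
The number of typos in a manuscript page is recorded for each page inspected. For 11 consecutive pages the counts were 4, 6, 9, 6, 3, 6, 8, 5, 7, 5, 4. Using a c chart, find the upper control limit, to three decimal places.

c̄ = (4 + 6 + 9 + 6 + 3 + 6 + 8 + 5 + 7 + 5 + 4) / 11 = 63 / 11 = 5.7273
UCL = c̄ + 3√c̄ = 5.7273 + 3 × √5.7273 = 5.7273 + 3 × 2.3932 = 12.9068

12.907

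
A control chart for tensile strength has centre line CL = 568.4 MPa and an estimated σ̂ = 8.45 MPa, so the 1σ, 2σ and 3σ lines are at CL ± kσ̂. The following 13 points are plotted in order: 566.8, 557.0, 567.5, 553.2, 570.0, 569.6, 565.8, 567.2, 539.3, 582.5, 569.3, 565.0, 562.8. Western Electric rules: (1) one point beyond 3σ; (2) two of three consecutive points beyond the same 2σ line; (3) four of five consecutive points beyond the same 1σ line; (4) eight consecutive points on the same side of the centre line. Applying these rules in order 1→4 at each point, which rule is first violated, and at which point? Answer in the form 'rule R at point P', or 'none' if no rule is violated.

Zone of each point (C = within 1σ̂, B = 1σ̂–2σ̂, A = 2σ̂–3σ̂, * = beyond 3σ̂; sign = side of CL): 1:-C, 2:-B, 3:-C, 4:-B, 5:+C, 6:+C, 7:-C, 8:-C, 9:-*, 10:+B, 11:+C, 12:-C, 13:-C
Rule 1 (one point beyond the 3σ limits) is satisfied at point 9.

rule 1 at point 9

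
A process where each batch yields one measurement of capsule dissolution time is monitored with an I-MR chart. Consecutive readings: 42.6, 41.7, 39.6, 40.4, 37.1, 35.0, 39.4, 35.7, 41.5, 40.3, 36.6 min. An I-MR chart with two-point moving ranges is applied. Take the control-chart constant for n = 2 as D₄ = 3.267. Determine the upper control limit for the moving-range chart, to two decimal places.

9.15

Moving ranges: 0.9, 2.1, 0.8, 3.3, 2.1, 4.4, 3.7, 5.8, 1.2, 3.7; M̄R̄ = 28.0000 / 10 = 2.8000
UCL_MR = D₄·M̄R̄ = 3.267 × 2.8000 = 9.1476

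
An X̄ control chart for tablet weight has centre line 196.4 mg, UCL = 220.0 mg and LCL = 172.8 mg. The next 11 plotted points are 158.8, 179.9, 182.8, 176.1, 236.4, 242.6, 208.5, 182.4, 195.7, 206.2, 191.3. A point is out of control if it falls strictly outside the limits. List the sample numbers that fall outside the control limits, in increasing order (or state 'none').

1, 5, 6

Compare each point to [172.8, 220.0]: sample 1 = 158.8 < LCL; sample 5 = 236.4 > UCL; sample 6 = 242.6 > UCL.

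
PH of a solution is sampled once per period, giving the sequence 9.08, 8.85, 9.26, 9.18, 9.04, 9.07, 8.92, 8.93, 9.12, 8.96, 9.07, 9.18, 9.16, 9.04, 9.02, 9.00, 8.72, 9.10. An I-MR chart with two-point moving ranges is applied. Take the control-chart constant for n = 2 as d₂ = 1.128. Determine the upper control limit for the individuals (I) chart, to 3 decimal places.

9.424

X̄ = (9.08 + 8.85 + 9.26 + 9.18 + 9.04 + 9.07 + 8.92 + 8.93 + 9.12 + 8.96 + 9.07 + 9.18 + 9.16 + 9.04 + 9.02 + 9.00 + 8.72 + 9.10) / 18 = 9.0389
Moving ranges: 0.23, 0.41, 0.08, 0.14, 0.03, 0.15, 0.01, 0.19, 0.16, 0.11, 0.11, 0.02, 0.12, 0.02, 0.02, 0.28, 0.38; M̄R̄ = 2.4600 / 17 = 0.1447
UCL = X̄ + 3·M̄R̄/d₂ = 9.0389 + 3 × 0.1447 / 1.128 = 9.4237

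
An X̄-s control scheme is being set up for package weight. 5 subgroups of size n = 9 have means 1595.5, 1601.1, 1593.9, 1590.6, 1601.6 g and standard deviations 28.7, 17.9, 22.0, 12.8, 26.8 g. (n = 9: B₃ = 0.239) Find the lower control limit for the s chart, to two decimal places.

s̄ = (28.7 + 17.9 + 22.0 + 12.8 + 26.8) / 5 = 21.6400
LCL_s = B₃·s̄ = 0.239 × 21.6400 = 5.1720

5.17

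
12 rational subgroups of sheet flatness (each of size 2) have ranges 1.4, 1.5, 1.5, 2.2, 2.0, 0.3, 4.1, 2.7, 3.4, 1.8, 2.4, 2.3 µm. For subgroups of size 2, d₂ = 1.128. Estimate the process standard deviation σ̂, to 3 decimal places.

1.891

R̄ = (1.4 + 1.5 + 1.5 + 2.2 + 2.0 + 0.3 + 4.1 + 2.7 + 3.4 + 1.8 + 2.4 + 2.3) / 12 = 2.1333
σ̂ = R̄ / d₂ = 2.1333 / 1.128 = 1.8913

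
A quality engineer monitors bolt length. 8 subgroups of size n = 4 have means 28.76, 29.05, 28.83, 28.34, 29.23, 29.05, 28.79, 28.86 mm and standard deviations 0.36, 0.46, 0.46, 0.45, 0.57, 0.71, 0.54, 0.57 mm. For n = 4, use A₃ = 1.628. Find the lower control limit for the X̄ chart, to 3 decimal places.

X̄̄ = (28.76 + 29.05 + 28.83 + 28.34 + 29.23 + 29.05 + 28.79 + 28.86) / 8 = 28.8637
s̄ = (0.36 + 0.46 + 0.46 + 0.45 + 0.57 + 0.71 + 0.54 + 0.57) / 8 = 0.5150
LCL = X̄̄ − A₃·s̄ = 28.8637 − 1.628 × 0.5150 = 28.0253

28.025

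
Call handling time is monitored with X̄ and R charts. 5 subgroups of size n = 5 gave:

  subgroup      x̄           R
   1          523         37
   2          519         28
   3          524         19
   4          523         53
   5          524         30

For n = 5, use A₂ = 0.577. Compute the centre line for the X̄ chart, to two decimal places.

522.60

X̄̄ = (523 + 519 + 524 + 523 + 524) / 5 = 2613.0000 / 5 = 522.6000
CL = X̄̄ = 522.6000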